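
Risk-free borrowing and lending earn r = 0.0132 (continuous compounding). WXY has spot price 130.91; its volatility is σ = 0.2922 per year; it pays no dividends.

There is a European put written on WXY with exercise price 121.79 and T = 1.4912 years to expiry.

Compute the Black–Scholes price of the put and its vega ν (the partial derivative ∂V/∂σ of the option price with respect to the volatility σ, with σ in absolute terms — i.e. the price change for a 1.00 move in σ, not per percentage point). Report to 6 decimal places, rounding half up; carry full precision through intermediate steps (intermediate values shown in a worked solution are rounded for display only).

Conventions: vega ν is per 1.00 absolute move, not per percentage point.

price = 12.553845
ν = 57.993767

σ√T = 0.2922·√1.4912 = 0.356819
d₁ = (ln(S/K) + (r+σ²/2)T) / (σ√T) = (ln(130.91/121.79) + (0.0132+0.2922²/2)·1.4912) / 0.356819 = (0.072212 + 0.083344) / 0.356819 = 0.435951
d₂ = d₁ − σ√T = 0.435951 − 0.356819 = 0.079132
e^{−rT} = 0.980509
N(−d₁) = 0.331436,  N(−d₂) = 0.468464
Put price V = K·e^{−rT}·N(−d₂) − S·N(−d₁) = 55.942158 − 43.388313 = 12.553845
φ(d₁) = (1/√(2π))·e^{−d₁²/2} = 0.362778
ν = S·φ(d₁)·√T = 57.993767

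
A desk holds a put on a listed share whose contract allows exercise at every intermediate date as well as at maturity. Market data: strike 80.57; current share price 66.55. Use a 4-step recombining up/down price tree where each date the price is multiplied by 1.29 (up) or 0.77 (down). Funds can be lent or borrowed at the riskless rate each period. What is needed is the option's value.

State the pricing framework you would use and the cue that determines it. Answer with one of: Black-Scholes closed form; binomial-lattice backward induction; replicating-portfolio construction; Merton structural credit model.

Key observation: with exercise allowed before expiry on a discrete up/down model (4 steps from spot 66.55), the strike-80.57 put's value must be rolled back through the tree testing early exercise at each node.

framework: binomial-lattice backward induction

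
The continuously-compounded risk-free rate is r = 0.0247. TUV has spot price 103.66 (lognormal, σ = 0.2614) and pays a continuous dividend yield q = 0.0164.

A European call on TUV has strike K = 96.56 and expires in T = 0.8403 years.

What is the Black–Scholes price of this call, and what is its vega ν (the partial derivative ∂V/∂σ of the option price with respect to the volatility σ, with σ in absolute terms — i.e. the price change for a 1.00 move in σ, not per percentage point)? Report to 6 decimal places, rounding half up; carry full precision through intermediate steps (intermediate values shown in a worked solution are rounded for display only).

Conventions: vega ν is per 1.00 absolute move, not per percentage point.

price = 13.706554
ν = 33.864875

σ√T = 0.2614·√0.8403 = 0.239620
d₁ = (ln(S/K) + (r−q+σ²/2)T) / (σ√T) = (ln(103.66/96.56) + (0.0247−0.0164+0.2614²/2)·0.8403) / 0.239620 = (0.070952 + 0.035683) / 0.239620 = 0.445018
d₂ = d₁ − σ√T = 0.445018 − 0.239620 = 0.205398
e^{−rT} = 0.979459
e^{−qT} = 0.986314
N(d₁) = 0.671847,  N(d₂) = 0.581369
Call price V = S·e^{−qT}·N(d₁) − K·e^{−rT}·N(d₂) = 68.690439 − 54.983885 = 13.706554
φ(d₁) = (1/√(2π))·e^{−d₁²/2} = 0.361332
ν = S·e^{−qT}·φ(d₁)·√T = 33.864875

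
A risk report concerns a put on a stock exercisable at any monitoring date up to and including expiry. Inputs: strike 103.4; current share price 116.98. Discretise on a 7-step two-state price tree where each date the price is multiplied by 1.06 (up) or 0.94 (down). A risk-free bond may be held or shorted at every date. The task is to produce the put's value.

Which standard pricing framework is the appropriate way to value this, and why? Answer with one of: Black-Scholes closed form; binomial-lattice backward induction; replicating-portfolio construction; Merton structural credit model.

Key observation: early exercise of the strike-103.4 put must be checked at each of the 7 dates (spot 116.98), which forces a node-by-node comparison of intrinsic and continuation value backward from expiry.

framework: binomial-lattice backward induction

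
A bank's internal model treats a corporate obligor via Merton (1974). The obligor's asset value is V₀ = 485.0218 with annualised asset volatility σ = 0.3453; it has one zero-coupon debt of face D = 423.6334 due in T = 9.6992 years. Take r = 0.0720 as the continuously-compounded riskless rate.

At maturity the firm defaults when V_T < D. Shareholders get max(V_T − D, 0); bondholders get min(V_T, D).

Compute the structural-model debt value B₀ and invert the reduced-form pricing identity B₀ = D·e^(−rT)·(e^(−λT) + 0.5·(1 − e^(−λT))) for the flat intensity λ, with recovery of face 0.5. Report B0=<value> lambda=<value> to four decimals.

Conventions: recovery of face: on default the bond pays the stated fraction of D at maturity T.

B0=171.0270 lambda=0.0487

With assets at 485.0218 and a single debt payment of 423.6334 at 9.6992 years:
d₁ = [ln(V₀/D) + (r + σ²/2)T] / (σ√T)
   = [ln(485.0218/423.6334) + (0.0720 + 0.5·0.3453²)·9.6992] / (0.3453·√9.6992)
   = [0.135325 + 1.276570] / 1.075386 = 1.312919
d₂ = d₁ − σ√T = 1.312919 − 1.075386 = 0.237533
N(d₁) = 0.905395,  N(d₂) = 0.593878,  e^(−rT) = 0.497409
E₀ = V₀·N(d₁) − D·e^(−rT)·N(d₂)
   = 485.0218·0.905395 − 423.6334·0.497409·0.593878 = 313.994765
B₀ = V₀ − E₀ = 485.0218 − 313.994765 = 171.027035
e^(−λT) = (B₀·e^(rT)/D − 0.5)/(1 − 0.5) = (171.0270·2.010417/423.6334 − 0.5)/0.5 = 0.62326988
λ = −ln(0.62326988)/9.6992 = 0.048744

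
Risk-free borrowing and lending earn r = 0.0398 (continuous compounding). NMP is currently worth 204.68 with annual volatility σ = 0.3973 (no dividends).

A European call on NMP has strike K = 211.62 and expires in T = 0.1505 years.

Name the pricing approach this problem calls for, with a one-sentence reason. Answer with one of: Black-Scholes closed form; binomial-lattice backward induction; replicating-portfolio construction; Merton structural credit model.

Key observation: a European-exercise option on NMP struck at 211.62 — a GBM underlying with constant parameters — admits an analytic price: the data contain no early exercise, no discrete tree, no debt structure.

framework: Black-Scholes closed form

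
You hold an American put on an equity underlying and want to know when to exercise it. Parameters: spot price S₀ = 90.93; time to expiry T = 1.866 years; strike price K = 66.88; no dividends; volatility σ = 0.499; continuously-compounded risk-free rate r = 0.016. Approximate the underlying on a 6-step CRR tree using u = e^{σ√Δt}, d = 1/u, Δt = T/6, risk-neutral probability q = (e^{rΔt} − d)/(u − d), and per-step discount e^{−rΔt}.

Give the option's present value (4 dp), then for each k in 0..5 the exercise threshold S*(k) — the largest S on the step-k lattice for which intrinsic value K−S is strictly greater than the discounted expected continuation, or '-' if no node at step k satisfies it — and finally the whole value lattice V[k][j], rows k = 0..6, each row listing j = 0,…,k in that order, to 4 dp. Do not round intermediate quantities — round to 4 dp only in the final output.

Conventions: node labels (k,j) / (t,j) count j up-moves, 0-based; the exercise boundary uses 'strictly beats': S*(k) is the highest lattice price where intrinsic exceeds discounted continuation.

price = 10.9403
boundary = - - - - 29.8735 39.4586
tree:
10.9403
15.5866 5.1443
21.5944 8.1085 1.4259
28.8951 12.5372 2.5576 0.0000
37.0065 18.8879 4.5877 0.0000 0.0000
44.2632 27.4214 8.2291 0.0000 0.0000 0.0000
49.7571 37.0065 14.7609 0.0000 0.0000 0.0000 0.0000

Δt=0.31100  u=1.32085  d=0.75709  q=0.43972  discount=0.99504
step 6 (expiry): payoffs max(K−S,0) = 49.7571 37.0065 14.7609 0.0000 0.0000 0.0000 0.0000
step 5: (k=5,j=0): S=22.6168, K−S=44.2632, hold=43.9312 ⇒ V=44.2632 exercise | (k=5,j=1): S=39.4586, K−S=27.4214, hold=27.0894 ⇒ V=27.4214 exercise | (k=5,j=2): S=68.8418, K−S=0.0000, hold=8.2291 ⇒ V=8.2291 continue | (k=5,j=3): S=120.1053, K−S=0.0000, hold=0.0000 ⇒ V=0.0000 continue | (k=5,j=4): S=209.5427, K−S=0.0000, hold=0.0000 ⇒ V=0.0000 continue | (k=5,j=5): S=365.5803, K−S=0.0000, hold=0.0000 ⇒ V=0.0000 continue  boundary S*=39.4586
step 4: (k=4,j=0): S=29.8735, K−S=37.0065, hold=36.6745 ⇒ V=37.0065 exercise | (k=4,j=1): S=52.1191, K−S=14.7609, hold=18.8879 ⇒ V=18.8879 continue | (k=4,j=2): S=90.9300, K−S=0.0000, hold=4.5877 ⇒ V=4.5877 continue | (k=4,j=3): S=158.6417, K−S=0.0000, hold=0.0000 ⇒ V=0.0000 continue | (k=4,j=4): S=276.7755, K−S=0.0000, hold=0.0000 ⇒ V=0.0000 continue  boundary S*=29.8735
step 3: (k=3,j=0): S=39.4586, K−S=27.4214, hold=28.8951 ⇒ V=28.8951 continue | (k=3,j=1): S=68.8418, K−S=0.0000, hold=12.5372 ⇒ V=12.5372 continue | (k=3,j=2): S=120.1053, K−S=0.0000, hold=2.5576 ⇒ V=2.5576 continue | (k=3,j=3): S=209.5427, K−S=0.0000, hold=0.0000 ⇒ V=0.0000 continue  boundary S*=-
step 2: (k=2,j=0): S=52.1191, K−S=14.7609, hold=21.5944 ⇒ V=21.5944 continue | (k=2,j=1): S=90.9300, K−S=0.0000, hold=8.1085 ⇒ V=8.1085 continue | (k=2,j=2): S=158.6417, K−S=0.0000, hold=1.4259 ⇒ V=1.4259 continue  boundary S*=-
step 1: (k=1,j=0): S=68.8418, K−S=0.0000, hold=15.5866 ⇒ V=15.5866 continue | (k=1,j=1): S=120.1053, K−S=0.0000, hold=5.1443 ⇒ V=5.1443 continue  boundary S*=-
step 0: (k=0,j=0): S=90.9300, K−S=0.0000, hold=10.9403 ⇒ V=10.9403 continue  boundary S*=-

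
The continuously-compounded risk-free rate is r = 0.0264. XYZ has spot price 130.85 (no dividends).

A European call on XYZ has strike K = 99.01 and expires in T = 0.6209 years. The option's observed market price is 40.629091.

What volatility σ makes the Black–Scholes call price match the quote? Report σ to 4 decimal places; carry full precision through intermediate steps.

sigma = 0.5521

At σ = 0.5521 the Black–Scholes value reproduces the quote:
σ√T = 0.5521·√0.6209 = 0.435039
d₁ = (ln(S/K) + (r+σ²/2)T) / (σ√T) = (ln(130.85/99.01) + (0.0264+0.5521²/2)·0.6209) / 0.435039 = (0.278831 + 0.111021) / 0.435039 = 0.896131
d₂ = d₁ − σ√T = 0.896131 − 0.435039 = 0.461091
e^{−rT} = 0.983742
N(d₁) = 0.814909,  N(d₂) = 0.677633
V = S·N(d₁) − K·e^{−rT}·N(d₂) = 106.630781 − 66.001690 = 40.629091 (matching the quote); vega is positive throughout, so no other σ reproduces this price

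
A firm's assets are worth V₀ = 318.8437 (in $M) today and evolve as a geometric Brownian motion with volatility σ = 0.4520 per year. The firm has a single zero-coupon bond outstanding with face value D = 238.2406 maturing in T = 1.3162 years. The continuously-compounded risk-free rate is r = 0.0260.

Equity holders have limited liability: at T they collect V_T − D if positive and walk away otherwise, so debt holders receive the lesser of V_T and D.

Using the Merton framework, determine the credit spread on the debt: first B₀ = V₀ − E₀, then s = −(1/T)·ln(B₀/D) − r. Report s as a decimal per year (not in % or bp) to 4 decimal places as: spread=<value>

spread=0.0771

Apply the equity-as-call identities (strike 238.2406, horizon 1.3162 years):
d₁ = [ln(V₀/D) + (r + σ²/2)T] / (σ√T)
   = [ln(318.8437/238.2406) + (0.0260 + 0.5·0.4520²)·1.3162] / (0.4520·√1.3162)
   = [0.291420 + 0.168674] / 0.518560 = 0.887252
d₂ = d₁ − σ√T = 0.887252 − 0.518560 = 0.368691
N(d₁) = 0.812528,  N(d₂) = 0.643821,  e^(−rT) = 0.966358
E₀ = V₀·N(d₁) − D·e^(−rT)·N(d₂)
   = 318.8437·0.812528 − 238.2406·0.966358·0.643821 = 110.845409
B₀ = V₀ − E₀ = 318.8437 − 110.845409 = 207.998291
spread = −(1/T)·ln(B₀/D) − r = −(1/1.3162)·ln(207.998291/238.2406) − 0.0260 = 0.07713875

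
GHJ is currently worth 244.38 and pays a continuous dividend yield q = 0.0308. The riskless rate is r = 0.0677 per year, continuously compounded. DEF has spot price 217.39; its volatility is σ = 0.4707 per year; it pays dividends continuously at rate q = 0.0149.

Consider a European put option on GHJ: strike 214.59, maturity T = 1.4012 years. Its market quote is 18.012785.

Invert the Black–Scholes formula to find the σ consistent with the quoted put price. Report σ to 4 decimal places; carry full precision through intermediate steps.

sigma = 0.3384

At σ = 0.3384 the Black–Scholes value reproduces the quote:
σ√T = 0.3384·√1.4012 = 0.400572
d₁ = (ln(S/K) + (r−q+σ²/2)T) / (σ√T) = (ln(244.38/214.59) + (0.0677−0.0308+0.3384²/2)·1.4012) / 0.400572 = (0.129995 + 0.131933) / 0.400572 = 0.653886
d₂ = d₁ − σ√T = 0.653886 − 0.400572 = 0.253314
e^{−rT} = 0.909499
e^{−qT} = 0.957761
N(−d₁) = 0.256593,  N(−d₂) = 0.400013
V = K·e^{−rT}·N(−d₂) − S·e^{−qT}·N(−d₁) = 78.070247 − 60.057462 = 18.012785 (the observed quote) — the price is monotone increasing in volatility, hence this σ is the only solution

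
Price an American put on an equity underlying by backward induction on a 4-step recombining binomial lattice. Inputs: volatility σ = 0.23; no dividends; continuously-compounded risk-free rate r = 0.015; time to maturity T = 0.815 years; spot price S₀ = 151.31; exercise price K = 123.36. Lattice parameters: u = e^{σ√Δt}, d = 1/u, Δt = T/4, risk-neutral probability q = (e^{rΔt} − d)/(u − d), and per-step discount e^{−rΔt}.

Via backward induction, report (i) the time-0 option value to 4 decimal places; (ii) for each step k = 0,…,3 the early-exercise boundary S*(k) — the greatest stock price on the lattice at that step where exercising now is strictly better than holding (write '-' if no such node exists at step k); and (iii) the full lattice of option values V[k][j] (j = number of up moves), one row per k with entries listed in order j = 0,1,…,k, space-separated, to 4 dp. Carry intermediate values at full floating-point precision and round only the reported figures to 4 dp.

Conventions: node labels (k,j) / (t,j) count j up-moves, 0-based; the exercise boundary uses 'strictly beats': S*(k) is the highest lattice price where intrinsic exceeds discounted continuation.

price = 1.7419
boundary = - - - 110.8163
tree:
1.7419
3.3647 0.0557
6.4974 0.1092 0.0000
12.5437 0.2143 0.0000 0.0000
23.4715 0.4204 0.0000 0.0000 0.0000

params: Δt=0.20375 u=1.10940 d=0.90139 q=0.48878 e^(-rΔt)=0.99695
t_4 payoffs: 23.4715 0.4204 0.0000 0.0000 0.0000
t_3: node(3,0) S=110.8163 payoff=12.5437 vs cont=12.1673 → 12.5437 [stop]  node(3,1) S=136.3891 payoff=0.0000 vs cont=0.2143 → 0.2143 [wait]  node(3,2) S=167.8633 payoff=0.0000 vs cont=0.0000 → 0.0000 [wait]  node(3,3) S=206.6006 payoff=0.0000 vs cont=0.0000 → 0.0000 [wait]  ⇒ S*(3)=110.8163
t_2: node(2,0) S=122.9396 payoff=0.4204 vs cont=6.4974 → 6.4974 [wait]  node(2,1) S=151.3100 payoff=0.0000 vs cont=0.1092 → 0.1092 [wait]  node(2,2) S=186.2274 payoff=0.0000 vs cont=0.0000 → 0.0000 [wait]  ⇒ S*(2)=-
t_1: node(1,0) S=136.3891 payoff=0.0000 vs cont=3.3647 → 3.3647 [wait]  node(1,1) S=167.8633 payoff=0.0000 vs cont=0.0557 → 0.0557 [wait]  ⇒ S*(1)=-
t_0: node(0,0) S=151.3100 payoff=0.0000 vs cont=1.7419 → 1.7419 [wait]  ⇒ S*(0)=-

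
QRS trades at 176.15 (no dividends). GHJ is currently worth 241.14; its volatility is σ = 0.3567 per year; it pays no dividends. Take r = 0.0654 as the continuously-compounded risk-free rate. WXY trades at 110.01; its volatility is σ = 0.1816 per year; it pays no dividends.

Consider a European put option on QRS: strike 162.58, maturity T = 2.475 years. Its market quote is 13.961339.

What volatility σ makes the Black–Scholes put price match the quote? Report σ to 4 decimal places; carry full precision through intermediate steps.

At σ = 0.2986 the Black–Scholes value reproduces the quote:
σ√T = 0.2986·√2.475 = 0.469761
d₁ = (ln(S/K) + (r+σ²/2)T) / (σ√T) = (ln(176.15/162.58) + (0.0654+0.2986²/2)·2.475) / 0.469761 = (0.080166 + 0.272203) / 0.469761 = 0.750101
d₂ = d₁ − σ√T = 0.750101 − 0.469761 = 0.280340
e^{−rT} = 0.850556
N(−d₁) = 0.226597,  N(−d₂) = 0.389608
V = K·e^{−rT}·N(−d₂) − S·N(−d₁) = 53.876380 − 39.915041 = 13.961339 (matching the quote); vega is positive throughout, so no other σ reproduces this price

sigma = 0.2986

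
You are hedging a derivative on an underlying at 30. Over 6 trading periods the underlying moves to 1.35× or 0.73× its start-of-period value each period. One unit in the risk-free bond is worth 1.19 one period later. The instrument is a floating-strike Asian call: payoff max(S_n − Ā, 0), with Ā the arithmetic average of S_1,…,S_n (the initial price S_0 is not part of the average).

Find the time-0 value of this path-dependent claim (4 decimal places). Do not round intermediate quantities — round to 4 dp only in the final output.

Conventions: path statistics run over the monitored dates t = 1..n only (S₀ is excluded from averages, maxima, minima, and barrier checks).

price = 10.1366

No-arbitrage gives p* = (R−d)/(u−d) = 0.7419: enumerate every path, weight its payoff by its p*-probability, and discount by R^6.
Enumerate all 2^6 = 64 price paths (U = up ×1.35, D = down ×0.73); each path with k up-moves has probability p*^k·(1−p*)^(6−k).
DDDDDD: Ā=11.4727, payoff=0.0000, prob=0.000295
UDDDDD: Ā=21.2166, payoff=0.0000, prob=0.000849
DUDDDD: Ā=18.1166, payoff=0.0000, prob=0.000849
UUDDDD: Ā=33.5034, payoff=0.0000, prob=0.002441
DDUDDD: Ā=15.8536, payoff=0.0000, prob=0.000849
UDUDDD: Ā=29.3184, payoff=0.0000, prob=0.002441
DUUDDD: Ā=26.2184, payoff=0.0000, prob=0.002441
UUUDDD: Ā=48.4861, payoff=0.0000, prob=0.007019
DDDUDD: Ā=14.2017, payoff=0.0000, prob=0.000849
UDDUDD: Ā=26.2633, payoff=0.0000, prob=0.002441
DUDUDD: Ā=23.1633, payoff=0.0000, prob=0.002441
UUDUDD: Ā=42.8363, payoff=0.0000, prob=0.007019
DDUUDD: Ā=20.9003, payoff=0.0000, prob=0.002441
UDUUDD: Ā=38.6513, payoff=0.0000, prob=0.007019
DUUUDD: Ā=35.5513, payoff=0.0000, prob=0.007019
UUUUDD: Ā=65.7456, payoff=0.0000, prob=0.020180
DDDDUD: Ā=12.9957, payoff=0.0000, prob=0.000849
UDDDUD: Ā=24.0331, payoff=0.0000, prob=0.002441
DUDDUD: Ā=20.9331, payoff=0.0000, prob=0.002441
UUDDUD: Ā=38.7120, payoff=0.0000, prob=0.007019
DDUDUD: Ā=18.6701, payoff=0.0000, prob=0.002441
UDUDUD: Ā=34.5270, payoff=0.0000, prob=0.007019
DUUDUD: Ā=31.4270, payoff=0.0000, prob=0.007019
UUUDUD: Ā=58.1184, payoff=0.0000, prob=0.020180
DDDUUD: Ā=17.0182, payoff=0.0000, prob=0.002441
UDDUUD: Ā=31.4719, payoff=0.0000, prob=0.007019
DUDUUD: Ā=28.3719, payoff=0.3419, prob=0.007019
UUDUUD: Ā=52.4686, payoff=0.6323, prob=0.020180
DDUUUD: Ā=26.1089, payoff=2.6049, prob=0.007019
UDUUUD: Ā=48.2836, payoff=4.8173, prob=0.020180
DUUUUD: Ā=45.1836, payoff=7.9173, prob=0.020180
UUUUUD: Ā=83.5588, payoff=14.6415, prob=0.058017
DDDDDU: Ā=12.1154, payoff=0.0000, prob=0.000849
UDDDDU: Ā=22.4051, payoff=0.0000, prob=0.002441
DUDDDU: Ā=19.3051, payoff=0.0000, prob=0.002441
UUDDDU: Ā=35.7012, payoff=0.0000, prob=0.007019
DDUDDU: Ā=17.0421, payoff=0.0000, prob=0.002441
UDUDDU: Ā=31.5162, payoff=0.0000, prob=0.007019
DUUDDU: Ā=28.4162, payoff=0.2976, prob=0.007019
UUUDDU: Ā=52.5506, payoff=0.5504, prob=0.020180
DDDUDU: Ā=15.3901, payoff=0.1366, prob=0.002441
UDDUDU: Ā=28.4612, payoff=0.2526, prob=0.007019
DUDUDU: Ā=25.3612, payoff=3.3526, prob=0.007019
UUDUDU: Ā=46.9008, payoff=6.2001, prob=0.020180
DDUUDU: Ā=23.0982, payoff=5.6156, prob=0.007019
UDUUDU: Ā=42.7158, payoff=10.3851, prob=0.020180
DUUUDU: Ā=39.6158, payoff=13.4851, prob=0.020180
UUUUDU: Ā=73.2621, payoff=24.9382, prob=0.058017
DDDDUU: Ā=14.1842, payoff=1.3426, prob=0.002441
UDDDUU: Ā=26.2310, payoff=2.4828, prob=0.007019
DUDDUU: Ā=23.1310, payoff=5.5828, prob=0.007019
UUDDUU: Ā=42.7765, payoff=10.3244, prob=0.020180
DDUDUU: Ā=20.8680, payoff=7.8458, prob=0.007019
UDUDUU: Ā=38.5915, payoff=14.5094, prob=0.020180
DUUDUU: Ā=35.4915, payoff=17.6094, prob=0.020180
UUUDUU: Ā=65.6350, payoff=32.5654, prob=0.058017
DDDUUU: Ā=19.2160, payoff=9.4978, prob=0.007019
UDDUUU: Ā=35.5364, payoff=17.5645, prob=0.020180
DUDUUU: Ā=32.4364, payoff=20.6645, prob=0.020180
UUDUUU: Ā=59.9852, payoff=38.2151, prob=0.058017
DDUUUU: Ā=30.1734, payoff=22.9275, prob=0.020180
UDUUUU: Ā=55.8002, payoff=42.4001, prob=0.058017
DUUUUU: Ā=52.7002, payoff=45.5001, prob=0.058017
UUUUUU: Ā=97.4593, payoff=84.1441, prob=0.166800
Price = Σ prob·payoff / R^6 = 28.785599 / 2.839761 = 10.1366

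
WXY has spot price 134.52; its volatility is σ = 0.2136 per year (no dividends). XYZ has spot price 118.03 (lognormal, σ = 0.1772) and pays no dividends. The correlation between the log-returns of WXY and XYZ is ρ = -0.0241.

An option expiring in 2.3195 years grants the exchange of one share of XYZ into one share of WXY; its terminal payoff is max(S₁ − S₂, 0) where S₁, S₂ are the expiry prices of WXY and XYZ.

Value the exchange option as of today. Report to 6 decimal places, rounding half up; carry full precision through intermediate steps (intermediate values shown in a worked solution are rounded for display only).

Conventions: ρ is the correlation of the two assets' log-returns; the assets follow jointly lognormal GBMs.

exchange price = 30.600955

σ_eff = √(σ₁² + σ₂² − 2ρσ₁σ₂) = √(0.2136² + 0.1772² − 2·-0.0241·0.2136·0.1772) = 0.280801
d₁ = (ln(S₁/S₂) + (q₂ − q₁ + σ_eff²/2)T) / (σ_eff√T) = (ln(134.52/118.03) + (0.0 − 0.0 + 0.039425)·2.3195) / 0.427657 = 0.519620
d₂ = d₁ − σ_eff√T = 0.519620 − 0.427657 = 0.091963
N(d₁) = 0.698336,  N(d₂) = 0.536636
V = S₁·e^{−q₁T}·N(d₁) − S₂·e^{−q₂T}·N(d₂) = 93.940146 − 63.339192 = 30.600955
Key observation: no risk-free rate is needed — with the second asset as numeraire the exchange option is a call on the ratio S₁/S₂, and r cancels out of the value.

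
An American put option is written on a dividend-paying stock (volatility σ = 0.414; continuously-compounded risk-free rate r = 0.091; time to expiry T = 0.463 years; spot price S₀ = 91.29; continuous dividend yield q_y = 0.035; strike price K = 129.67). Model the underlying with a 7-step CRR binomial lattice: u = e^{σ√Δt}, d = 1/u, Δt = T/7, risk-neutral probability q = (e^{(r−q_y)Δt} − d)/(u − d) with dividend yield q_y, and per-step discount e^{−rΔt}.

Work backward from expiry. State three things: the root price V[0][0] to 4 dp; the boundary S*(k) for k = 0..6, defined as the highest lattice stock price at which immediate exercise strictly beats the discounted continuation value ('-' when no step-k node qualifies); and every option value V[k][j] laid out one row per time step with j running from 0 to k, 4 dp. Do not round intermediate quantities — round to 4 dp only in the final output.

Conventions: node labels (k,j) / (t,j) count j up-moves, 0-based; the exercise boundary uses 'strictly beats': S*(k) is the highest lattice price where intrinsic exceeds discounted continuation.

price = 38.4245
boundary = - 82.0696 91.2900 82.0696 91.2900 101.5463 112.9549
tree:
38.4245
47.6004 29.3773
55.8895 38.3800 20.3984
63.3414 47.6004 28.6204 12.1191
70.0407 55.8895 38.3800 18.8469 5.2882
76.0633 63.3414 47.6004 28.1237 9.4541 1.0311
81.4777 70.0407 55.8895 38.3800 16.7151 2.0371 0.0000
86.3452 76.0633 63.3414 47.6004 28.1237 4.0248 0.0000 0.0000

Δt=0.06614  u=1.11235  d=0.89900  q=0.49080  discount=0.99400
step 7 (expiry): payoffs max(K−S,0) = 86.3452 76.0633 63.3414 47.6004 28.1237 4.0248 0.0000 0.0000
step 6: (k=6,j=0): S=48.1923, K−S=81.4777, hold=80.8110 ⇒ V=81.4777 exercise | (k=6,j=1): S=59.6293, K−S=70.0407, hold=69.4004 ⇒ V=70.0407 exercise | (k=6,j=2): S=73.7805, K−S=55.8895, hold=55.2820 ⇒ V=55.8895 exercise | (k=6,j=3): S=91.2900, K−S=38.3800, hold=37.8130 ⇒ V=38.3800 exercise | (k=6,j=4): S=112.9549, K−S=16.7151, hold=16.1982 ⇒ V=16.7151 exercise | (k=6,j=5): S=139.7612, K−S=0.0000, hold=2.0371 ⇒ V=2.0371 continue | (k=6,j=6): S=172.9293, K−S=0.0000, hold=0.0000 ⇒ V=0.0000 continue  boundary S*=112.9549
step 5: (k=5,j=0): S=53.6067, K−S=76.0633, hold=75.4092 ⇒ V=76.0633 exercise | (k=5,j=1): S=66.3286, K−S=63.3414, hold=62.7167 ⇒ V=63.3414 exercise | (k=5,j=2): S=82.0696, K−S=47.6004, hold=47.0120 ⇒ V=47.6004 exercise | (k=5,j=3): S=101.5463, K−S=28.1237, hold=27.5804 ⇒ V=28.1237 exercise | (k=5,j=4): S=125.6452, K−S=4.0248, hold=9.4541 ⇒ V=9.4541 continue | (k=5,j=5): S=155.4632, K−S=0.0000, hold=1.0311 ⇒ V=1.0311 continue  boundary S*=101.5463
step 4: (k=4,j=0): S=59.6293, K−S=70.0407, hold=69.4004 ⇒ V=70.0407 exercise | (k=4,j=1): S=73.7805, K−S=55.8895, hold=55.2820 ⇒ V=55.8895 exercise | (k=4,j=2): S=91.2900, K−S=38.3800, hold=37.8130 ⇒ V=38.3800 exercise | (k=4,j=3): S=112.9549, K−S=16.7151, hold=18.8469 ⇒ V=18.8469 continue | (k=4,j=4): S=139.7612, K−S=0.0000, hold=5.2882 ⇒ V=5.2882 continue  boundary S*=91.2900
step 3: (k=3,j=0): S=66.3286, K−S=63.3414, hold=62.7167 ⇒ V=63.3414 exercise | (k=3,j=1): S=82.0696, K−S=47.6004, hold=47.0120 ⇒ V=47.6004 exercise | (k=3,j=2): S=101.5463, K−S=28.1237, hold=28.6204 ⇒ V=28.6204 continue | (k=3,j=3): S=125.6452, K−S=4.0248, hold=12.1191 ⇒ V=12.1191 continue  boundary S*=82.0696
step 2: (k=2,j=0): S=73.7805, K−S=55.8895, hold=55.2820 ⇒ V=55.8895 exercise | (k=2,j=1): S=91.2900, K−S=38.3800, hold=38.0552 ⇒ V=38.3800 exercise | (k=2,j=2): S=112.9549, K−S=16.7151, hold=20.3984 ⇒ V=20.3984 continue  boundary S*=91.2900
step 1: (k=1,j=0): S=82.0696, K−S=47.6004, hold=47.0120 ⇒ V=47.6004 exercise | (k=1,j=1): S=101.5463, K−S=28.1237, hold=29.3773 ⇒ V=29.3773 continue  boundary S*=82.0696
step 0: (k=0,j=0): S=91.2900, K−S=38.3800, hold=38.4245 ⇒ V=38.4245 continue  boundary S*=-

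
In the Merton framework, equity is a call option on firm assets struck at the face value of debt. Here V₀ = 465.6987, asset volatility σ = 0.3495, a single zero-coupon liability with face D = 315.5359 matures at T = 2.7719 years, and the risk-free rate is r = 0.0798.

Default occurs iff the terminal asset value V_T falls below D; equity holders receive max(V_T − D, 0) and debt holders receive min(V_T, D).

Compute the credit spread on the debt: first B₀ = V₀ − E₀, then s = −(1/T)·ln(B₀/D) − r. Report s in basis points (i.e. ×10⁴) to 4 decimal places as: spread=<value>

With assets at 465.6987 and a single debt payment of 315.5359 at 2.7719 years:
d₁ = [ln(V₀/D) + (r + σ²/2)T] / (σ√T)
   = [ln(465.6987/315.5359) + (0.0798 + 0.5·0.3495²)·2.7719] / (0.3495·√2.7719)
   = [0.389266 + 0.390492] / 0.581883 = 1.340059
d₂ = d₁ − σ√T = 1.340059 − 0.581883 = 0.758176
N(d₁) = 0.909887,  N(d₂) = 0.775827,  e^(−rT) = 0.801558
E₀ = V₀·N(d₁) − D·e^(−rT)·N(d₂)
   = 465.6987·0.909887 − 315.5359·0.801558·0.775827 = 227.510656
B₀ = V₀ − E₀ = 465.6987 − 227.510656 = 238.188044
spread = −(1/T)·ln(B₀/D) − r = −(1/2.7719)·ln(238.188044/315.5359) − 0.0798 = 0.02165099
in basis points: 0.02165099 × 10⁴ = 216.5099 bp

spread=216.5099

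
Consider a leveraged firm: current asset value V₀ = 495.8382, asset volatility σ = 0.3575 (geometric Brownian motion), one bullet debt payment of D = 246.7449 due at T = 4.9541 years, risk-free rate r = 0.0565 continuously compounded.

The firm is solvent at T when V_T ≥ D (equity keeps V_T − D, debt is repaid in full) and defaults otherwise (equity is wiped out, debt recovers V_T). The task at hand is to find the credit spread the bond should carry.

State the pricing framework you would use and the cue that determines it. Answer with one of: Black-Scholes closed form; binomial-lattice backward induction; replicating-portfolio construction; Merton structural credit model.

Key observation: the question is about default risk generated by asset-value dynamics against a debt face of 246.7449 — the structural framework prices exactly that.

framework: Merton structural credit model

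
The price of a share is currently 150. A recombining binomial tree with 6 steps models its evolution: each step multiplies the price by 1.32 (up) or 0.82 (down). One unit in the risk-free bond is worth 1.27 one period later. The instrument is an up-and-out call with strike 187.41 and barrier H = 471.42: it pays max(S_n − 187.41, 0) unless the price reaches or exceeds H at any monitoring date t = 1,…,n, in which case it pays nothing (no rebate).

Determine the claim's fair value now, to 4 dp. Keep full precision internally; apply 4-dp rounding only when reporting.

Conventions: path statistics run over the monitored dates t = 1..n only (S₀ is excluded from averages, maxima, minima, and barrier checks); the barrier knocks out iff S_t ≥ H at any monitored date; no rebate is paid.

With p* = (R−d)/(u−d) = 0.9000, sum probability × payoff across the paths and divide by R^6.
Enumerate all 2^6 = 64 price paths (U = up ×1.32, D = down ×0.82); each path with k up-moves has probability p*^k·(1−p*)^(6−k).
DDDDDD: M=123.0000, payoff=0.0000, prob=0.000001
UDDDDD: M=198.0000, payoff=0.0000, prob=0.000009
DUDDDD: M=162.3600, payoff=0.0000, prob=0.000009
UUDDDD: M=261.3600, payoff=0.0000, prob=0.000081
DDUDDD: M=133.1352, payoff=0.0000, prob=0.000009
UDUDDD: M=214.3152, payoff=0.0000, prob=0.000081
DUUDDD: M=214.3152, payoff=0.0000, prob=0.000081
UUUDDD: M=344.9952, payoff=2.8093, prob=0.000729
DDDUDD: M=123.0000, payoff=0.0000, prob=0.000009
UDDUDD: M=198.0000, payoff=0.0000, prob=0.000081
DUDUDD: M=175.7385, payoff=0.0000, prob=0.000081
UUDUDD: M=282.8961, payoff=2.8093, prob=0.000729
DDUUDD: M=175.7385, payoff=0.0000, prob=0.000081
UDUUDD: M=282.8961, payoff=2.8093, prob=0.000729
DUUUDD: M=282.8961, payoff=2.8093, prob=0.000729
UUUUDD: M=455.3937, payoff=118.7967, prob=0.006561
DDDDUD: M=123.0000, payoff=0.0000, prob=0.000009
UDDDUD: M=198.0000, payoff=0.0000, prob=0.000081
DUDDUD: M=162.3600, payoff=0.0000, prob=0.000081
UUDDUD: M=261.3600, payoff=2.8093, prob=0.000729
DDUDUD: M=144.1055, payoff=0.0000, prob=0.000081
UDUDUD: M=231.9748, payoff=2.8093, prob=0.000729
DUUDUD: M=231.9748, payoff=2.8093, prob=0.000729
UUUDUD: M=373.4228, payoff=118.7967, prob=0.006561
DDDUUD: M=144.1055, payoff=0.0000, prob=0.000081
UDDUUD: M=231.9748, payoff=2.8093, prob=0.000729
DUDUUD: M=231.9748, payoff=2.8093, prob=0.000729
UUDUUD: M=373.4228, payoff=118.7967, prob=0.006561
DDUUUD: M=231.9748, payoff=2.8093, prob=0.000729
UDUUUD: M=373.4228, payoff=118.7967, prob=0.006561
DUUUUD: M=373.4228, payoff=118.7967, prob=0.006561
UUUUUD: M=601.1196, payoff=0.0000, prob=0.059049
DDDDDU: M=123.0000, payoff=0.0000, prob=0.000009
UDDDDU: M=198.0000, payoff=0.0000, prob=0.000081
DUDDDU: M=162.3600, payoff=0.0000, prob=0.000081
UUDDDU: M=261.3600, payoff=2.8093, prob=0.000729
DDUDDU: M=133.1352, payoff=0.0000, prob=0.000081
UDUDDU: M=214.3152, payoff=2.8093, prob=0.000729
DUUDDU: M=214.3152, payoff=2.8093, prob=0.000729
UUUDDU: M=344.9952, payoff=118.7967, prob=0.006561
DDDUDU: M=123.0000, payoff=0.0000, prob=0.000081
UDDUDU: M=198.0000, payoff=2.8093, prob=0.000729
DUDUDU: M=190.2193, payoff=2.8093, prob=0.000729
UUDUDU: M=306.2067, payoff=118.7967, prob=0.006561
DDUUDU: M=190.2193, payoff=2.8093, prob=0.000729
UDUUDU: M=306.2067, payoff=118.7967, prob=0.006561
DUUUDU: M=306.2067, payoff=118.7967, prob=0.006561
UUUUDU: M=492.9181, payoff=0.0000, prob=0.059049
DDDDUU: M=123.0000, payoff=0.0000, prob=0.000081
UDDDUU: M=198.0000, payoff=2.8093, prob=0.000729
DUDDUU: M=190.2193, payoff=2.8093, prob=0.000729
UUDDUU: M=306.2067, payoff=118.7967, prob=0.006561
DDUDUU: M=190.2193, payoff=2.8093, prob=0.000729
UDUDUU: M=306.2067, payoff=118.7967, prob=0.006561
DUUDUU: M=306.2067, payoff=118.7967, prob=0.006561
UUUDUU: M=492.9181, payoff=0.0000, prob=0.059049
DDDUUU: M=190.2193, payoff=2.8093, prob=0.000729
UDDUUU: M=306.2067, payoff=118.7967, prob=0.006561
DUDUUU: M=306.2067, payoff=118.7967, prob=0.006561
UUDUUU: M=492.9181, payoff=0.0000, prob=0.059049
DDUUUU: M=306.2067, payoff=118.7967, prob=0.006561
UDUUUU: M=492.9181, payoff=0.0000, prob=0.059049
DUUUUU: M=492.9181, payoff=0.0000, prob=0.059049
UUUUUU: M=793.4779, payoff=0.0000, prob=0.531441
Price = Σ prob·payoff / R^6 = 11.732337 / 4.195873 = 2.7962

price = 2.7962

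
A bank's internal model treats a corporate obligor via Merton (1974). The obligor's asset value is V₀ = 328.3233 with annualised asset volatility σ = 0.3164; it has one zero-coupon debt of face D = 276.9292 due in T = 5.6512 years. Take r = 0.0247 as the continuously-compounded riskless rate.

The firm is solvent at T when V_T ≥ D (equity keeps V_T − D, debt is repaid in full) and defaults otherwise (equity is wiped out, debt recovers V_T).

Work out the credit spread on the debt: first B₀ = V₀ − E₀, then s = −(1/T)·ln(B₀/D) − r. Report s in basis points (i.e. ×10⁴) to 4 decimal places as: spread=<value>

Equity is a call on the firm's assets struck at D = 276.9292:
d₁ = [ln(V₀/D) + (r + σ²/2)T] / (σ√T)
   = [ln(328.3233/276.9292) + (0.0247 + 0.5·0.3164²)·5.6512] / (0.3164·√5.6512)
   = [0.170237 + 0.422453] / 0.752154 = 0.787989
d₂ = d₁ − σ√T = 0.787989 − 0.752154 = 0.035835
N(d₁) = 0.784649,  N(d₂) = 0.514293,  e^(−rT) = 0.869719
E₀ = V₀·N(d₁) − D·e^(−rT)·N(d₂)
   = 328.3233·0.784649 − 276.9292·0.869719·0.514293 = 133.750531
B₀ = V₀ − E₀ = 328.3233 − 133.750531 = 194.572769
spread = −(1/T)·ln(B₀/D) − r = −(1/5.6512)·ln(194.572769/276.9292) − 0.0247 = 0.03775676
in basis points: 0.03775676 × 10⁴ = 377.5676 bp

spread=377.5676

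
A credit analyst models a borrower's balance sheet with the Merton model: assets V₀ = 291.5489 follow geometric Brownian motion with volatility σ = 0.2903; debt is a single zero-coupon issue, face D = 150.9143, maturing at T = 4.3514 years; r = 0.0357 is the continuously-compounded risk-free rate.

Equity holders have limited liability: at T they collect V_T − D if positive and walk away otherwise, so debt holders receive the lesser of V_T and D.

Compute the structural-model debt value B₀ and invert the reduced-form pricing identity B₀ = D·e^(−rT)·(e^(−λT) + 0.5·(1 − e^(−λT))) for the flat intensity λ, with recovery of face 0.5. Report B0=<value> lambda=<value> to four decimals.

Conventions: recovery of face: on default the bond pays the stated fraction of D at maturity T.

B0=124.4839 lambda=0.0174

With assets at 291.5489 and a single debt payment of 150.9143 at 4.3514 years:
d₁ = [ln(V₀/D) + (r + σ²/2)T] / (σ√T)
   = [ln(291.5489/150.9143) + (0.0357 + 0.5·0.2903²)·4.3514] / (0.2903·√4.3514)
   = [0.658496 + 0.338700] / 0.605566 = 1.646717
d₂ = d₁ − σ√T = 1.646717 − 0.605566 = 1.041151
N(d₁) = 0.950192,  N(d₂) = 0.851097,  e^(−rT) = 0.856120
E₀ = V₀·N(d₁) − D·e^(−rT)·N(d₂)
   = 291.5489·0.950192 − 150.9143·0.856120·0.851097 = 167.065024
B₀ = V₀ − E₀ = 291.5489 − 167.065024 = 124.483876
e^(−λT) = (B₀·e^(rT)/D − 0.5)/(1 − 0.5) = (124.4839·1.168061/150.9143 − 0.5)/0.5 = 0.92698465
λ = −ln(0.92698465)/4.3514 = 0.017424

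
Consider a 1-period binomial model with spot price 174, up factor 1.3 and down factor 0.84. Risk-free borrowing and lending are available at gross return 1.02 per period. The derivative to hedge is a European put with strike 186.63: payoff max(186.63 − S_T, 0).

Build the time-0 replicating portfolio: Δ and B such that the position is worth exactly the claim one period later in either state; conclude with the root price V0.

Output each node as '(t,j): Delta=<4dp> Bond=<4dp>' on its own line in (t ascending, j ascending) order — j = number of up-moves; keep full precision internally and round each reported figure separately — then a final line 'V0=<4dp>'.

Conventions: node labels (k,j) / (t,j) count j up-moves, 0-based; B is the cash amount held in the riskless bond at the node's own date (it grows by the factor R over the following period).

Since d<R<u, set p* = (R−d)/(u−d) = 0.3913; price each node as the discounted p*-expectation of its children.
Terminal payoffs: V(1,0)=40.4700, V(1,1)=0.0000
Node (0,0) S=174.0000: V=(p*·0.0000+(1−p*)·40.4700)/1.02=24.1509; Δ=(0.0000−40.4700)/(226.2000−146.1600)=-0.5056; B=V−Δ·S=112.1292
Verification: the root portfolio costs Δ(0,0)·S0 + B(0,0) = 24.1509, matching V0.

(0,0): Delta=-0.5056 Bond=112.1292
V0=24.1509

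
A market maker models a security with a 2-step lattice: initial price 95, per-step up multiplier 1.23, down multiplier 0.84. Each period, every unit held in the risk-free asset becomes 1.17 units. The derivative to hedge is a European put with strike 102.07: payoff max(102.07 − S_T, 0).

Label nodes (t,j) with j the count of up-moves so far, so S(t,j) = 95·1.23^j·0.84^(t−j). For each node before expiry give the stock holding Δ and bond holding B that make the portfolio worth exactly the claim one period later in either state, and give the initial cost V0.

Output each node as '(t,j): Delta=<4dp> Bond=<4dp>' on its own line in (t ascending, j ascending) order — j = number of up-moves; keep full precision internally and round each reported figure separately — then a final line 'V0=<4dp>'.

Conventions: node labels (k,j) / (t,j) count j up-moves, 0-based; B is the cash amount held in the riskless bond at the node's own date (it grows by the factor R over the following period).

(0,0): Delta=-0.1869 Bond=19.1055
(1,0): Delta=-1.0000 Bond=87.2393
(1,1): Delta=-0.0859 Bond=10.5560
V0=1.3506

Risk-neutral probability p* = (R−d)/(u−d) = (1.17−0.84)/(1.23−0.84) = 0.8462.
Payoffs at expiry: V(2,0)=35.0380, V(2,1)=3.9160, V(2,2)=0.0000
  t=1,j=0: stock 79.8000 → up 98.1540 (V=3.9160), down 67.0320 (V=35.0380). Price 7.4393; hedge Δ=-1.0000, bond B=87.2393.
  t=1,j=1: stock 116.8500 → up 143.7255 (V=0.0000), down 98.1540 (V=3.9160). Price 0.5149; hedge Δ=-0.0859, bond B=10.5560.
  t=0,j=0: stock 95.0000 → up 116.8500 (V=0.5149), down 79.8000 (V=7.4393). Price 1.3506; hedge Δ=-0.1869, bond B=19.1055.
Verification: the root portfolio costs Δ(0,0)·S0 + B(0,0) = 1.3506, matching V0.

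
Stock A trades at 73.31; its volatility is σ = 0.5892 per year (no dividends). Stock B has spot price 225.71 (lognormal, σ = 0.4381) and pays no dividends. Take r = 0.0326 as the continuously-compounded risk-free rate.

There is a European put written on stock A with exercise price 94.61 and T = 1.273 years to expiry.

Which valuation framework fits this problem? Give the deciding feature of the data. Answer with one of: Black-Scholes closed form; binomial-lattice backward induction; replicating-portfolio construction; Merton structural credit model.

Key observation: a European-exercise option on stock A struck at 94.61 — a GBM underlying with constant parameters — admits an analytic price: the data contain no early exercise, no discrete tree, no debt structure.

framework: Black-Scholes closed form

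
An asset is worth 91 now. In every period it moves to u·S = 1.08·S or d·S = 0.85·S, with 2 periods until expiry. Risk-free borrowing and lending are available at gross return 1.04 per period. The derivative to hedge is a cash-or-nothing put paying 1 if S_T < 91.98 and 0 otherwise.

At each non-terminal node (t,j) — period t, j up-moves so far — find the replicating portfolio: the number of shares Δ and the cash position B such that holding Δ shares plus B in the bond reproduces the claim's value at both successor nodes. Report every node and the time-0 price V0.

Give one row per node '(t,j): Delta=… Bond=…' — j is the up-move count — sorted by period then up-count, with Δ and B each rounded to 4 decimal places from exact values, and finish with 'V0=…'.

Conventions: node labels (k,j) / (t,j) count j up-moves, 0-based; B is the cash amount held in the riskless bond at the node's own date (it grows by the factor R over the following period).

(0,0): Delta=-0.0380 Bond=3.7472
(1,0): Delta=0.0000 Bond=0.9615
(1,1): Delta=-0.0442 Bond=4.5151
V0=0.2936

Under the risk-neutral measure, an up-move has probability p* = (R−d)/(u−d) = 0.8261 and values discount at R = 1.04.
Expiry values: V(2,0)=1.0000, V(2,1)=1.0000, V(2,2)=0.0000
  t=1,j=0: stock 77.3500 → up 83.5380 (V=1.0000), down 65.7475 (V=1.0000). Price 0.9615; hedge Δ=0.0000, bond B=0.9615.
  t=1,j=1: stock 98.2800 → up 106.1424 (V=0.0000), down 83.5380 (V=1.0000). Price 0.1672; hedge Δ=-0.0442, bond B=4.5151.
  t=0,j=0: stock 91.0000 → up 98.2800 (V=0.1672), down 77.3500 (V=0.9615). Price 0.2936; hedge Δ=-0.0380, bond B=3.7472.
As a check, the time-0 holding Δ(0,0)·S0 + B(0,0) comes to 0.2936 — exactly V0.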